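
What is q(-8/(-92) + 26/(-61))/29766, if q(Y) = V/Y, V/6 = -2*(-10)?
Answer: -7015/590359 ≈ -0.011883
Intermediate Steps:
V = 120 (V = 6*(-2*(-10)) = 6*20 = 120)
q(Y) = 120/Y
q(-8/(-92) + 26/(-61))/29766 = (120/(-8/(-92) + 26/(-61)))/29766 = (120/(-8*(-1/92) + 26*(-1/61)))*(1/29766) = (120/(2/23 - 26/61))*(1/29766) = (120/(-476/1403))*(1/29766) = (120*(-1403/476))*(1/29766) = -42090/119*1/29766 = -7015/590359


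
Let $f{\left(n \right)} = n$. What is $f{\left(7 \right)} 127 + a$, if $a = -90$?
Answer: $799$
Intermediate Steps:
$f{\left(7 \right)} 127 + a = 7 \cdot 127 - 90 = 889 - 90 = 799$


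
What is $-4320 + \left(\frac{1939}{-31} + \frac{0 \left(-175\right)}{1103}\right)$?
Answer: $- \frac{135859}{31} \approx -4382.5$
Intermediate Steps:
$-4320 + \left(\frac{1939}{-31} + \frac{0 \left(-175\right)}{1103}\right) = -4320 + \left(1939 \left(- \frac{1}{31}\right) + 0 \cdot \frac{1}{1103}\right) = -4320 + \left(- \frac{1939}{31} + 0\right) = -4320 - \frac{1939}{31} = - \frac{135859}{31}$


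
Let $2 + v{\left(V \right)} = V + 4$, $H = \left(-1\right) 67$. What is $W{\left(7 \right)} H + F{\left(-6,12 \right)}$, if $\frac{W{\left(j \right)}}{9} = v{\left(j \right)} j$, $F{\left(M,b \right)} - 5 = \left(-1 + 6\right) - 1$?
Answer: $-37980$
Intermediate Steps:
$F{\left(M,b \right)} = 9$ ($F{\left(M,b \right)} = 5 + \left(\left(-1 + 6\right) - 1\right) = 5 + \left(5 - 1\right) = 5 + 4 = 9$)
$H = -67$
$v{\left(V \right)} = 2 + V$ ($v{\left(V \right)} = -2 + \left(V + 4\right) = -2 + \left(4 + V\right) = 2 + V$)
$W{\left(j \right)} = 9 j \left(2 + j\right)$ ($W{\left(j \right)} = 9 \left(2 + j\right) j = 9 j \left(2 + j\right)$)
$W{\left(7 \right)} H + F{\left(-6,12 \right)} = 9 \cdot 7 \left(2 + 7\right) \left(-67\right) + 9 = 9 \cdot 7 \cdot 9 \left(-67\right) + 9 = 567 \left(-67\right) + 9 = -37989 + 9 = -37980$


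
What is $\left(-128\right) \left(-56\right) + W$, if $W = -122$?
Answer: $7046$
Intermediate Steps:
$\left(-128\right) \left(-56\right) + W = \left(-128\right) \left(-56\right) - 122 = 7168 - 122 = 7046$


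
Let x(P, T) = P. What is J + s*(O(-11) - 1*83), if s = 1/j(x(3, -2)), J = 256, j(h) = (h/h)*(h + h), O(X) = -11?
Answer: 721/3 ≈ 240.33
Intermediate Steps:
j(h) = 2*h (j(h) = 1*(2*h) = 2*h)
s = ⅙ (s = 1/(2*3) = 1/6 = ⅙ ≈ 0.16667)
J + s*(O(-11) - 1*83) = 256 + (-11 - 1*83)/6 = 256 + (-11 - 83)/6 = 256 + (⅙)*(-94) = 256 - 47/3 = 721/3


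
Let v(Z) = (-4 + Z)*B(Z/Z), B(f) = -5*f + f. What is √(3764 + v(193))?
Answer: 8*√47 ≈ 54.845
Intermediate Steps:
B(f) = -4*f
v(Z) = 16 - 4*Z (v(Z) = (-4 + Z)*(-4*Z/Z) = (-4 + Z)*(-4*1) = (-4 + Z)*(-4) = 16 - 4*Z)
√(3764 + v(193)) = √(3764 + (16 - 4*193)) = √(3764 + (16 - 772)) = √(3764 - 756) = √3008 = 8*√47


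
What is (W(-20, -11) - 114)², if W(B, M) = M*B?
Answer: 11236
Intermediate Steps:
W(B, M) = B*M
(W(-20, -11) - 114)² = (-20*(-11) - 114)² = (220 - 114)² = 106² = 11236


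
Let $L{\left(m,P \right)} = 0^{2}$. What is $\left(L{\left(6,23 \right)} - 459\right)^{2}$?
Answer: $210681$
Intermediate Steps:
$L{\left(m,P \right)} = 0$
$\left(L{\left(6,23 \right)} - 459\right)^{2} = \left(0 - 459\right)^{2} = \left(-459\right)^{2} = 210681$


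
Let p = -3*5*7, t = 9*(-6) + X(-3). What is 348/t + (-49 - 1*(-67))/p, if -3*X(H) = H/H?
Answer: -37518/5705 ≈ -6.5763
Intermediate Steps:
X(H) = -⅓ (X(H) = -H/(3*H) = -⅓*1 = -⅓)
t = -163/3 (t = 9*(-6) - ⅓ = -54 - ⅓ = -163/3 ≈ -54.333)
p = -105 (p = -15*7 = -105)
348/t + (-49 - 1*(-67))/p = 348/(-163/3) + (-49 - 1*(-67))/(-105) = 348*(-3/163) + (-49 + 67)*(-1/105) = -1044/163 + 18*(-1/105) = -1044/163 - 6/35 = -37518/5705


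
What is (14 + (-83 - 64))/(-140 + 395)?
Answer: -133/255 ≈ -0.52157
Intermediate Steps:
(14 + (-83 - 64))/(-140 + 395) = (14 - 147)/255 = -133*1/255 = -133/255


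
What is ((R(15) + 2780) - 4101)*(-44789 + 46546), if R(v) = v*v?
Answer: -1925672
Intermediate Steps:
R(v) = v**2
((R(15) + 2780) - 4101)*(-44789 + 46546) = ((15**2 + 2780) - 4101)*(-44789 + 46546) = ((225 + 2780) - 4101)*1757 = (3005 - 4101)*1757 = -1096*1757 = -1925672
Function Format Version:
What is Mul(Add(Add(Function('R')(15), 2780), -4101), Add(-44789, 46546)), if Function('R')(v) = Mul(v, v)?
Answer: -1925672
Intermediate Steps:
Function('R')(v) = Pow(v, 2)
Mul(Add(Add(Function('R')(15), 2780), -4101), Add(-44789, 46546)) = Mul(Add(Add(Pow(15, 2), 2780), -4101), Add(-44789, 46546)) = Mul(Add(Add(225, 2780), -4101), 1757) = Mul(Add(3005, -4101), 1757) = Mul(-1096, 1757) = -1925672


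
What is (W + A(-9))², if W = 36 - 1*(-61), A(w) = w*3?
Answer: 4900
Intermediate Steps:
A(w) = 3*w
W = 97 (W = 36 + 61 = 97)
(W + A(-9))² = (97 + 3*(-9))² = (97 - 27)² = 70² = 4900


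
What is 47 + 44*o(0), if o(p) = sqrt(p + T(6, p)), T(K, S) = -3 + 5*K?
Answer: 47 + 132*sqrt(3) ≈ 275.63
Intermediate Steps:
o(p) = sqrt(27 + p) (o(p) = sqrt(p + (-3 + 5*6)) = sqrt(p + (-3 + 30)) = sqrt(p + 27) = sqrt(27 + p))
47 + 44*o(0) = 47 + 44*sqrt(27 + 0) = 47 + 44*sqrt(27) = 47 + 44*(3*sqrt(3)) = 47 + 132*sqrt(3)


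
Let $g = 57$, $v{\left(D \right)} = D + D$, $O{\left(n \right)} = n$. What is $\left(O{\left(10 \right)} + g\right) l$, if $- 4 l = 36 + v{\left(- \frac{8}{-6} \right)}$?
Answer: $- \frac{1943}{3} \approx -647.67$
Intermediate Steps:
$v{\left(D \right)} = 2 D$
$l = - \frac{29}{3}$ ($l = - \frac{36 + 2 \left(- \frac{8}{-6}\right)}{4} = - \frac{36 + 2 \left(\left(-8\right) \left(- \frac{1}{6}\right)\right)}{4} = - \frac{36 + 2 \cdot \frac{4}{3}}{4} = - \frac{36 + \frac{8}{3}}{4} = \left(- \frac{1}{4}\right) \frac{116}{3} = - \frac{29}{3} \approx -9.6667$)
$\left(O{\left(10 \right)} + g\right) l = \left(10 + 57\right) \left(- \frac{29}{3}\right) = 67 \left(- \frac{29}{3}\right) = - \frac{1943}{3}$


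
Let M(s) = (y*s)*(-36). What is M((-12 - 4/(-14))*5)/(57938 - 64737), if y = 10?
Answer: -147600/47593 ≈ -3.1013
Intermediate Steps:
M(s) = -360*s (M(s) = (10*s)*(-36) = -360*s)
M((-12 - 4/(-14))*5)/(57938 - 64737) = (-360*(-12 - 4/(-14))*5)/(57938 - 64737) = -360*(-12 - 4*(-1/14))*5/(-6799) = -360*(-12 + 2/7)*5*(-1/6799) = -(-29520)*5/7*(-1/6799) = -360*(-410/7)*(-1/6799) = (147600/7)*(-1/6799) = -147600/47593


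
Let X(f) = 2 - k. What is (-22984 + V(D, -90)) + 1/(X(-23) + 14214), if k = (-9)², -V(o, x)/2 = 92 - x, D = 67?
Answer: -330023979/14135 ≈ -23348.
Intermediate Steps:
V(o, x) = -184 + 2*x (V(o, x) = -2*(92 - x) = -184 + 2*x)
k = 81
X(f) = -79 (X(f) = 2 - 1*81 = 2 - 81 = -79)
(-22984 + V(D, -90)) + 1/(X(-23) + 14214) = (-22984 + (-184 + 2*(-90))) + 1/(-79 + 14214) = (-22984 + (-184 - 180)) + 1/14135 = (-22984 - 364) + 1/14135 = -23348 + 1/14135 = -330023979/14135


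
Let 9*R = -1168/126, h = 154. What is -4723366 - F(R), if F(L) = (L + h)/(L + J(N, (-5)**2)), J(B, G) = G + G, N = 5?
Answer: -65574533545/13883 ≈ -4.7234e+6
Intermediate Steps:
J(B, G) = 2*G
R = -584/567 (R = (-1168/126)/9 = (-1168*1/126)/9 = (1/9)*(-584/63) = -584/567 ≈ -1.0300)
F(L) = (154 + L)/(50 + L) (F(L) = (L + 154)/(L + 2*(-5)**2) = (154 + L)/(L + 2*25) = (154 + L)/(L + 50) = (154 + L)/(50 + L))
-4723366 - F(R) = -4723366 - (154 - 584/567)/(50 - 584/567) = -4723366 - 86734/(27766/567*567) = -4723366 - 567*86734/(27766*567) = -4723366 - 1*43367/13883 = -4723366 - 43367/13883 = -65574533545/13883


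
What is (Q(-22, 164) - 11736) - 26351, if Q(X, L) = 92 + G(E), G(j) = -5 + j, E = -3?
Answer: -38003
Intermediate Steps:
Q(X, L) = 84 (Q(X, L) = 92 + (-5 - 3) = 92 - 8 = 84)
(Q(-22, 164) - 11736) - 26351 = (84 - 11736) - 26351 = -11652 - 26351 = -38003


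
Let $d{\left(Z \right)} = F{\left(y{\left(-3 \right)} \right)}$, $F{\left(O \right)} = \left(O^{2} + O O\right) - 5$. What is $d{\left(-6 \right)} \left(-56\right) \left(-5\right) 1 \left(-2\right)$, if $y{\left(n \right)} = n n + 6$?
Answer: $-249200$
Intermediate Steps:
$y{\left(n \right)} = 6 + n^{2}$ ($y{\left(n \right)} = n^{2} + 6 = 6 + n^{2}$)
$F{\left(O \right)} = -5 + 2 O^{2}$ ($F{\left(O \right)} = \left(O^{2} + O^{2}\right) - 5 = 2 O^{2} - 5 = -5 + 2 O^{2}$)
$d{\left(Z \right)} = 445$ ($d{\left(Z \right)} = -5 + 2 \left(6 + \left(-3\right)^{2}\right)^{2} = -5 + 2 \left(6 + 9\right)^{2} = -5 + 2 \cdot 15^{2} = -5 + 2 \cdot 225 = -5 + 450 = 445$)
$d{\left(-6 \right)} \left(-56\right) \left(-5\right) 1 \left(-2\right) = 445 \left(-56\right) \left(-5\right) 1 \left(-2\right) = - 24920 \left(\left(-5\right) \left(-2\right)\right) = \left(-24920\right) 10 = -249200$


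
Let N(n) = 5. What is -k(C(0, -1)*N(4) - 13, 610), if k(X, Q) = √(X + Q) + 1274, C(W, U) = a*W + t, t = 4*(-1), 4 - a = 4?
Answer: -1274 - √577 ≈ -1298.0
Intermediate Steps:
a = 0 (a = 4 - 1*4 = 4 - 4 = 0)
t = -4
C(W, U) = -4 (C(W, U) = 0*W - 4 = 0 - 4 = -4)
k(X, Q) = 1274 + √(Q + X) (k(X, Q) = √(Q + X) + 1274 = 1274 + √(Q + X))
-k(C(0, -1)*N(4) - 13, 610) = -(1274 + √(610 + (-4*5 - 13))) = -(1274 + √(610 + (-20 - 13))) = -(1274 + √(610 - 33)) = -(1274 + √577) = -1274 - √577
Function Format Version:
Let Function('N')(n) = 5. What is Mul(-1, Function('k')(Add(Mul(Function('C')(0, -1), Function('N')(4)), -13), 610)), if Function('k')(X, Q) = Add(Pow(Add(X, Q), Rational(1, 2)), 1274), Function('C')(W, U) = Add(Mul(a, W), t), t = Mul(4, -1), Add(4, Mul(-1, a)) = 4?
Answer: Add(-1274, Mul(-1, Pow(577, Rational(1, 2)))) ≈ -1298.0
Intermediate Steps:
a = 0 (a = Add(4, Mul(-1, 4)) = Add(4, -4) = 0)
t = -4
Function('C')(W, U) = -4 (Function('C')(W, U) = Add(Mul(0, W), -4) = Add(0, -4) = -4)
Function('k')(X, Q) = Add(1274, Pow(Add(Q, X), Rational(1, 2))) (Function('k')(X, Q) = Add(Pow(Add(Q, X), Rational(1, 2)), 1274) = Add(1274, Pow(Add(Q, X), Rational(1, 2))))
Mul(-1, Function('k')(Add(Mul(Function('C')(0, -1), Function('N')(4)), -13), 610)) = Mul(-1, Add(1274, Pow(Add(610, Add(Mul(-4, 5), -13)), Rational(1, 2)))) = Mul(-1, Add(1274, Pow(Add(610, Add(-20, -13)), Rational(1, 2)))) = Mul(-1, Add(1274, Pow(Add(610, -33), Rational(1, 2)))) = Mul(-1, Add(1274, Pow(577, Rational(1, 2)))) = Add(-1274, Mul(-1, Pow(577, Rational(1, 2))))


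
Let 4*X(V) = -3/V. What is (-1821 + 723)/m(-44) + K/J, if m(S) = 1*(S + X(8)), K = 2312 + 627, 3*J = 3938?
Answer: 150806355/5556518 ≈ 27.140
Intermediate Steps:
J = 3938/3 (J = (1/3)*3938 = 3938/3 ≈ 1312.7)
X(V) = -3/(4*V) (X(V) = (-3/V)/4 = -3/(4*V))
K = 2939
m(S) = -3/32 + S (m(S) = 1*(S - 3/4/8) = 1*(S - 3/4*1/8) = 1*(S - 3/32) = 1*(-3/32 + S) = -3/32 + S)
(-1821 + 723)/m(-44) + K/J = (-1821 + 723)/(-3/32 - 44) + 2939/(3938/3) = -1098/(-1411/32) + 2939*(3/3938) = -1098*(-32/1411) + 8817/3938 = 35136/1411 + 8817/3938 = 150806355/5556518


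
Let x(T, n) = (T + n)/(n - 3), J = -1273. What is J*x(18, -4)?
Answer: 2546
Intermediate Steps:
x(T, n) = (T + n)/(-3 + n)
J*x(18, -4) = -1273*(18 - 4)/(-3 - 4) = -1273*14/(-7) = -(-1273)*14/7 = -1273*(-2) = 2546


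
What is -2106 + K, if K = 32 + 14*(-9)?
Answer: -2200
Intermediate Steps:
K = -94 (K = 32 - 126 = -94)
-2106 + K = -2106 - 94 = -2200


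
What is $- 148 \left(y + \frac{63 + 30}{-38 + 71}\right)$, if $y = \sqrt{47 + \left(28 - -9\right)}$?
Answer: $- \frac{4588}{11} - 296 \sqrt{21} \approx -1773.5$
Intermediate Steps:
$y = 2 \sqrt{21}$ ($y = \sqrt{47 + \left(28 + 9\right)} = \sqrt{47 + 37} = \sqrt{84} = 2 \sqrt{21} \approx 9.1651$)
$- 148 \left(y + \frac{63 + 30}{-38 + 71}\right) = - 148 \left(2 \sqrt{21} + \frac{63 + 30}{-38 + 71}\right) = - 148 \left(2 \sqrt{21} + \frac{93}{33}\right) = - 148 \left(2 \sqrt{21} + 93 \cdot \frac{1}{33}\right) = - 148 \left(2 \sqrt{21} + \frac{31}{11}\right) = - 148 \left(\frac{31}{11} + 2 \sqrt{21}\right) = - \frac{4588}{11} - 296 \sqrt{21}$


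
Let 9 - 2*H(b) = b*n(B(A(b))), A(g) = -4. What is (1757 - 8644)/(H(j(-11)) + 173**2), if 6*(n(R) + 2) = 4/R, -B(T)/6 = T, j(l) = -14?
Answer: -247932/1077109 ≈ -0.23018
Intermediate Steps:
B(T) = -6*T
n(R) = -2 + 2/(3*R) (n(R) = -2 + (4/R)/6 = -2 + 2/(3*R))
H(b) = 9/2 + 71*b/72 (H(b) = 9/2 - b*(-2 + 2/(3*((-6*(-4)))))/2 = 9/2 - b*(-2 + (2/3)/24)/2 = 9/2 - b*(-2 + (2/3)*(1/24))/2 = 9/2 - b*(-2 + 1/36)/2 = 9/2 - b*(-71)/(2*36) = 9/2 - (-71)*b/72 = 9/2 + 71*b/72)
(1757 - 8644)/(H(j(-11)) + 173**2) = (1757 - 8644)/((9/2 + (71/72)*(-14)) + 173**2) = -6887/((9/2 - 497/36) + 29929) = -6887/(-335/36 + 29929) = -6887/1077109/36 = -6887*36/1077109 = -247932/1077109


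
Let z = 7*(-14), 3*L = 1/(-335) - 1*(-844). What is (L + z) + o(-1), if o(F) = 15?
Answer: 199324/1005 ≈ 198.33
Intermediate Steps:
L = 282739/1005 (L = (1/(-335) - 1*(-844))/3 = (-1/335 + 844)/3 = (⅓)*(282739/335) = 282739/1005 ≈ 281.33)
z = -98
(L + z) + o(-1) = (282739/1005 - 98) + 15 = 184249/1005 + 15 = 199324/1005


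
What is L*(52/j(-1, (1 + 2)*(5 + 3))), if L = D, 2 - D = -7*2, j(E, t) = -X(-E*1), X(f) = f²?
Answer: -832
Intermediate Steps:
j(E, t) = -E² (j(E, t) = -(-E*1)² = -(-E)² = -E²)
D = 16 (D = 2 - (-7)*2 = 2 - 1*(-14) = 2 + 14 = 16)
L = 16
L*(52/j(-1, (1 + 2)*(5 + 3))) = 16*(52/((-1*(-1)²))) = 16*(52/((-1*1))) = 16*(52/(-1)) = 16*(52*(-1)) = 16*(-52) = -832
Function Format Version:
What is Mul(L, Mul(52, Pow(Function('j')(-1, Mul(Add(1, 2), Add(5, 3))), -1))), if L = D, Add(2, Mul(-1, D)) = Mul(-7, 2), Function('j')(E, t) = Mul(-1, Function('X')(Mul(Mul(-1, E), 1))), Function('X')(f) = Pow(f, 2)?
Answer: -832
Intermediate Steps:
Function('j')(E, t) = Mul(-1, Pow(E, 2)) (Function('j')(E, t) = Mul(-1, Pow(Mul(Mul(-1, E), 1), 2)) = Mul(-1, Pow(Mul(-1, E), 2)) = Mul(-1, Pow(E, 2)))
D = 16 (D = Add(2, Mul(-1, Mul(-7, 2))) = Add(2, Mul(-1, -14)) = Add(2, 14) = 16)
L = 16
Mul(L, Mul(52, Pow(Function('j')(-1, Mul(Add(1, 2), Add(5, 3))), -1))) = Mul(16, Mul(52, Pow(Mul(-1, Pow(-1, 2)), -1))) = Mul(16, Mul(52, Pow(Mul(-1, 1), -1))) = Mul(16, Mul(52, Pow(-1, -1))) = Mul(16, Mul(52, -1)) = Mul(16, -52) = -832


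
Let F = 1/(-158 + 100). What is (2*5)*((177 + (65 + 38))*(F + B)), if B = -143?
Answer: -11613000/29 ≈ -4.0045e+5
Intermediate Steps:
F = -1/58 (F = 1/(-58) = -1/58 ≈ -0.017241)
(2*5)*((177 + (65 + 38))*(F + B)) = (2*5)*((177 + (65 + 38))*(-1/58 - 143)) = 10*((177 + 103)*(-8295/58)) = 10*(280*(-8295/58)) = 10*(-1161300/29) = -11613000/29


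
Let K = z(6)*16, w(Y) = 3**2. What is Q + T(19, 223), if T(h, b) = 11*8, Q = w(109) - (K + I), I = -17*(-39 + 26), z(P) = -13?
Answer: 84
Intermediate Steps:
w(Y) = 9
I = 221 (I = -17*(-13) = 221)
K = -208 (K = -13*16 = -208)
Q = -4 (Q = 9 - (-208 + 221) = 9 - 1*13 = 9 - 13 = -4)
T(h, b) = 88
Q + T(19, 223) = -4 + 88 = 84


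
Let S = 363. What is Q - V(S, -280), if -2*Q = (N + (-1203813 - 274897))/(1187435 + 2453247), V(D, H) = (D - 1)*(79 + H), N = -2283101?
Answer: 529810369179/7281364 ≈ 72763.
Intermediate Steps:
V(D, H) = (-1 + D)*(79 + H)
Q = 3761811/7281364 (Q = -(-2283101 + (-1203813 - 274897))/(2*(1187435 + 2453247)) = -(-2283101 - 1478710)/(2*3640682) = -(-3761811)/(2*3640682) = -½*(-3761811/3640682) = 3761811/7281364 ≈ 0.51664)
Q - V(S, -280) = 3761811/7281364 - (-79 - 1*(-280) + 79*363 + 363*(-280)) = 3761811/7281364 - (-79 + 280 + 28677 - 101640) = 3761811/7281364 - 1*(-72762) = 3761811/7281364 + 72762 = 529810369179/7281364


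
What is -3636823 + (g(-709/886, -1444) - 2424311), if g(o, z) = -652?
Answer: -6061786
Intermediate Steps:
-3636823 + (g(-709/886, -1444) - 2424311) = -3636823 + (-652 - 2424311) = -3636823 - 2424963 = -6061786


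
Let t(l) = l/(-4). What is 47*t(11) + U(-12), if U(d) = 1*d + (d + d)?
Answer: -661/4 ≈ -165.25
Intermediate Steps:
U(d) = 3*d (U(d) = d + 2*d = 3*d)
t(l) = -l/4 (t(l) = l*(-1/4) = -l/4)
47*t(11) + U(-12) = 47*(-1/4*11) + 3*(-12) = 47*(-11/4) - 36 = -517/4 - 36 = -661/4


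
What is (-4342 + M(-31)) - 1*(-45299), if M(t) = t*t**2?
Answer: 11166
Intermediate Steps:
M(t) = t**3
(-4342 + M(-31)) - 1*(-45299) = (-4342 + (-31)**3) - 1*(-45299) = (-4342 - 29791) + 45299 = -34133 + 45299 = 11166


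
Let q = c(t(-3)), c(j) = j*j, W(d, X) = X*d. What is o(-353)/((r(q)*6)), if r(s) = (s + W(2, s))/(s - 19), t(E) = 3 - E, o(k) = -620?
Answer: -2635/162 ≈ -16.265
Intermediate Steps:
c(j) = j**2
q = 36 (q = (3 - 1*(-3))**2 = (3 + 3)**2 = 6**2 = 36)
r(s) = 3*s/(-19 + s) (r(s) = (s + s*2)/(s - 19) = (s + 2*s)/(-19 + s) = (3*s)/(-19 + s) = 3*s/(-19 + s))
o(-353)/((r(q)*6)) = -620/((3*36/(-19 + 36))*6) = -620/((3*36/17)*6) = -620/((3*36*(1/17))*6) = -620/((108/17)*6) = -620/648/17 = -620*17/648 = -2635/162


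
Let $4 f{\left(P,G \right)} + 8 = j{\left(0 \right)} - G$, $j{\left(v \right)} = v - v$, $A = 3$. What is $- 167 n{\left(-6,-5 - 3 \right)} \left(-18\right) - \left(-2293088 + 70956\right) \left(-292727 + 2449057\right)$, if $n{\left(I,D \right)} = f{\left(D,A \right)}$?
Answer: $\frac{9583299774587}{2} \approx 4.7916 \cdot 10^{12}$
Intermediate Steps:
$j{\left(v \right)} = 0$
$f{\left(P,G \right)} = -2 - \frac{G}{4}$ ($f{\left(P,G \right)} = -2 + \frac{0 - G}{4} = -2 + \frac{\left(-1\right) G}{4} = -2 - \frac{G}{4}$)
$n{\left(I,D \right)} = - \frac{11}{4}$ ($n{\left(I,D \right)} = -2 - \frac{3}{4} = - \frac{11}{4}$)
$- 167 n{\left(-6,-5 - 3 \right)} \left(-18\right) - \left(-2293088 + 70956\right) \left(-292727 + 2449057\right) = \left(-167\right) \left(- \frac{11}{4}\right) \left(-18\right) - \left(-2293088 + 70956\right) \left(-292727 + 2449057\right) = \frac{1837}{4} \left(-18\right) - \left(-2222132\right) 2156330 = - \frac{16533}{2} - -4791649895560 = - \frac{16533}{2} + 4791649895560 = \frac{9583299774587}{2}$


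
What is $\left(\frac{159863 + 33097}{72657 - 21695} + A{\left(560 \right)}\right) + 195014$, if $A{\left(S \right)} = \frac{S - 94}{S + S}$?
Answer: $\frac{2782784936913}{14269360} \approx 1.9502 \cdot 10^{5}$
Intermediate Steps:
$A{\left(S \right)} = \frac{-94 + S}{2 S}$
$\left(\frac{159863 + 33097}{72657 - 21695} + A{\left(560 \right)}\right) + 195014 = \left(\frac{159863 + 33097}{72657 - 21695} + \frac{-94 + 560}{2 \cdot 560}\right) + 195014 = \left(\frac{192960}{50962} + \frac{1}{2} \cdot \frac{1}{560} \cdot 466\right) + 195014 = \left(192960 \cdot \frac{1}{50962} + \frac{233}{560}\right) + 195014 = \left(\frac{96480}{25481} + \frac{233}{560}\right) + 195014 = \frac{59965873}{14269360} + 195014 = \frac{2782784936913}{14269360}$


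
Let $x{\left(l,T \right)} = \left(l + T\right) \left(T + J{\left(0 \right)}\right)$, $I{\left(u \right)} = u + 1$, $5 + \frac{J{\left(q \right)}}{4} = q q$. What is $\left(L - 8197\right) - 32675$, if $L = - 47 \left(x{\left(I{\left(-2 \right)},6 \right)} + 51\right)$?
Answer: $-39979$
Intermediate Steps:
$J{\left(q \right)} = -20 + 4 q^{2}$ ($J{\left(q \right)} = -20 + 4 q q = -20 + 4 q^{2}$)
$I{\left(u \right)} = 1 + u$
$x{\left(l,T \right)} = \left(-20 + T\right) \left(T + l\right)$ ($x{\left(l,T \right)} = \left(l + T\right) \left(T - \left(20 - 4 \cdot 0^{2}\right)\right) = \left(T + l\right) \left(T + \left(-20 + 4 \cdot 0\right)\right) = \left(T + l\right) \left(T + \left(-20 + 0\right)\right) = \left(T + l\right) \left(T - 20\right) = \left(T + l\right) \left(-20 + T\right) = \left(-20 + T\right) \left(T + l\right)$)
$L = 893$ ($L = - 47 \left(\left(6^{2} - 120 - 20 \left(1 - 2\right) + 6 \left(1 - 2\right)\right) + 51\right) = - 47 \left(\left(36 - 120 - -20 + 6 \left(-1\right)\right) + 51\right) = - 47 \left(\left(36 - 120 + 20 - 6\right) + 51\right) = - 47 \left(-70 + 51\right) = \left(-47\right) \left(-19\right) = 893$)
$\left(L - 8197\right) - 32675 = \left(893 - 8197\right) - 32675 = -7304 - 32675 = -39979$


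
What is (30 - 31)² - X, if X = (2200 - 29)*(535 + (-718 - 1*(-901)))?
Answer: -1558777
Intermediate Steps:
X = 1558778 (X = 2171*(535 + (-718 + 901)) = 2171*(535 + 183) = 2171*718 = 1558778)
(30 - 31)² - X = (30 - 31)² - 1*1558778 = (-1)² - 1558778 = 1 - 1558778 = -1558777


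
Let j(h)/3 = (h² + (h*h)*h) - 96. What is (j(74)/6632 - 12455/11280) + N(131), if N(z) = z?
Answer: 12559687/39792 ≈ 315.63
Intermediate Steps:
j(h) = -288 + 3*h² + 3*h³ (j(h) = 3*((h² + (h*h)*h) - 96) = 3*((h² + h²*h) - 96) = 3*((h² + h³) - 96) = 3*(-96 + h² + h³) = -288 + 3*h² + 3*h³)
(j(74)/6632 - 12455/11280) + N(131) = ((-288 + 3*74² + 3*74³)/6632 - 12455/11280) + 131 = ((-288 + 3*5476 + 3*405224)*(1/6632) - 12455*1/11280) + 131 = ((-288 + 16428 + 1215672)*(1/6632) - 53/48) + 131 = (1231812*(1/6632) - 53/48) + 131 = (307953/1658 - 53/48) + 131 = 7346935/39792 + 131 = 12559687/39792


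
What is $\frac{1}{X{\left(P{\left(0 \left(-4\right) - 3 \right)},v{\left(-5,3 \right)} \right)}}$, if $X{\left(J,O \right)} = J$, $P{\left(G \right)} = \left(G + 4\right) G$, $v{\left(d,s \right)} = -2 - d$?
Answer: $- \frac{1}{3} \approx -0.33333$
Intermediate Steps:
$P{\left(G \right)} = G \left(4 + G\right)$ ($P{\left(G \right)} = \left(4 + G\right) G = G \left(4 + G\right)$)
$\frac{1}{X{\left(P{\left(0 \left(-4\right) - 3 \right)},v{\left(-5,3 \right)} \right)}} = \frac{1}{\left(0 \left(-4\right) - 3\right) \left(4 + \left(0 \left(-4\right) - 3\right)\right)} = \frac{1}{\left(0 - 3\right) \left(4 + \left(0 - 3\right)\right)} = \frac{1}{\left(-3\right) \left(4 - 3\right)} = \frac{1}{\left(-3\right) 1} = \frac{1}{-3} = - \frac{1}{3}$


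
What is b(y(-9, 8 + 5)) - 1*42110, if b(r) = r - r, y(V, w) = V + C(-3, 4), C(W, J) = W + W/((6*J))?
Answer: -42110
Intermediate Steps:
C(W, J) = W + W/(6*J) (C(W, J) = W + W*(1/(6*J)) = W + W/(6*J))
y(V, w) = -25/8 + V (y(V, w) = V + (-3 + (1/6)*(-3)/4) = V + (-3 + (1/6)*(-3)*(1/4)) = V + (-3 - 1/8) = V - 25/8 = -25/8 + V)
b(r) = 0
b(y(-9, 8 + 5)) - 1*42110 = 0 - 1*42110 = 0 - 42110 = -42110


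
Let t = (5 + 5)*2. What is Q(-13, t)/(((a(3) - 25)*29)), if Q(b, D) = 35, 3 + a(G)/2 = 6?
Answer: -35/551 ≈ -0.063521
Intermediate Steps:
t = 20 (t = 10*2 = 20)
a(G) = 6 (a(G) = -6 + 2*6 = -6 + 12 = 6)
Q(-13, t)/(((a(3) - 25)*29)) = 35/(((6 - 25)*29)) = 35/((-19*29)) = 35/(-551) = 35*(-1/551) = -35/551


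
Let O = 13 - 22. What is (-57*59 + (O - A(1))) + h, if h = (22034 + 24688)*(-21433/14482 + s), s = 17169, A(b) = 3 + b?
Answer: 446768304493/557 ≈ 8.0210e+8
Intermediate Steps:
O = -9
h = 446770184925/557 (h = (22034 + 24688)*(-21433/14482 + 17169) = 46722*(-21433*1/14482 + 17169) = 46722*(-21433/14482 + 17169) = 46722*(248620025/14482) = 446770184925/557 ≈ 8.0210e+8)
(-57*59 + (O - A(1))) + h = (-57*59 + (-9 - (3 + 1))) + 446770184925/557 = (-3363 + (-9 - 1*4)) + 446770184925/557 = (-3363 + (-9 - 4)) + 446770184925/557 = (-3363 - 13) + 446770184925/557 = -3376 + 446770184925/557 = 446768304493/557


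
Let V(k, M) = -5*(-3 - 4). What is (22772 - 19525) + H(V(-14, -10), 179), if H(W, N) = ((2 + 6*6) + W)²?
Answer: 8576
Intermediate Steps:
V(k, M) = 35 (V(k, M) = -5*(-7) = 35)
H(W, N) = (38 + W)² (H(W, N) = ((2 + 36) + W)² = (38 + W)²)
(22772 - 19525) + H(V(-14, -10), 179) = (22772 - 19525) + (38 + 35)² = 3247 + 73² = 3247 + 5329 = 8576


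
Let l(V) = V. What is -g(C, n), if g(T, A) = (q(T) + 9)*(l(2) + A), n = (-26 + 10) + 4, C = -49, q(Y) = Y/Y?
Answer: 100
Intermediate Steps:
q(Y) = 1
n = -12 (n = -16 + 4 = -12)
g(T, A) = 20 + 10*A (g(T, A) = (1 + 9)*(2 + A) = 10*(2 + A) = 20 + 10*A)
-g(C, n) = -(20 + 10*(-12)) = -(20 - 120) = -1*(-100) = 100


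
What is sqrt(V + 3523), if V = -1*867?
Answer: 4*sqrt(166) ≈ 51.536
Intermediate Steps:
V = -867
sqrt(V + 3523) = sqrt(-867 + 3523) = sqrt(2656) = 4*sqrt(166)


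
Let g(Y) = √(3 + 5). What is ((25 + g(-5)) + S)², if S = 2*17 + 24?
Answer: 6897 + 332*√2 ≈ 7366.5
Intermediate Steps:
g(Y) = 2*√2 (g(Y) = √8 = 2*√2)
S = 58 (S = 34 + 24 = 58)
((25 + g(-5)) + S)² = ((25 + 2*√2) + 58)² = (83 + 2*√2)²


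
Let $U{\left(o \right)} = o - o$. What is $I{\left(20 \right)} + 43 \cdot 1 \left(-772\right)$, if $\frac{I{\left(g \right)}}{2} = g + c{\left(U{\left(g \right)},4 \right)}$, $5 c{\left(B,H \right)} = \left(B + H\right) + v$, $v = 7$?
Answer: $- \frac{165758}{5} \approx -33152.0$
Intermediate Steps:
$U{\left(o \right)} = 0$
$c{\left(B,H \right)} = \frac{7}{5} + \frac{B}{5} + \frac{H}{5}$ ($c{\left(B,H \right)} = \frac{\left(B + H\right) + 7}{5} = \frac{7 + B + H}{5} = \frac{7}{5} + \frac{B}{5} + \frac{H}{5}$)
$I{\left(g \right)} = \frac{22}{5} + 2 g$ ($I{\left(g \right)} = 2 \left(g + \left(\frac{7}{5} + \frac{1}{5} \cdot 0 + \frac{1}{5} \cdot 4\right)\right) = 2 \left(g + \left(\frac{7}{5} + 0 + \frac{4}{5}\right)\right) = 2 \left(g + \frac{11}{5}\right) = 2 \left(\frac{11}{5} + g\right) = \frac{22}{5} + 2 g$)
$I{\left(20 \right)} + 43 \cdot 1 \left(-772\right) = \left(\frac{22}{5} + 2 \cdot 20\right) + 43 \cdot 1 \left(-772\right) = \left(\frac{22}{5} + 40\right) + 43 \left(-772\right) = \frac{222}{5} - 33196 = - \frac{165758}{5}$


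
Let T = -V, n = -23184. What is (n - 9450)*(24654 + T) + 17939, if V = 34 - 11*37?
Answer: -816713179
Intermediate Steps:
V = -373 (V = 34 - 407 = -373)
T = 373 (T = -1*(-373) = 373)
(n - 9450)*(24654 + T) + 17939 = (-23184 - 9450)*(24654 + 373) + 17939 = -32634*25027 + 17939 = -816731118 + 17939 = -816713179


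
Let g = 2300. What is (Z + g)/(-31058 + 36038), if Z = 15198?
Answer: 8749/2490 ≈ 3.5137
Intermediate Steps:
(Z + g)/(-31058 + 36038) = (15198 + 2300)/(-31058 + 36038) = 17498/4980 = 17498*(1/4980) = 8749/2490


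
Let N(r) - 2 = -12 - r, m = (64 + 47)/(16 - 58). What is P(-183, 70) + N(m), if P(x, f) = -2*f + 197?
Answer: 695/14 ≈ 49.643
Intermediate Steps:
P(x, f) = 197 - 2*f
m = -37/14 (m = 111/(-42) = 111*(-1/42) = -37/14 ≈ -2.6429)
N(r) = -10 - r (N(r) = 2 + (-12 - r) = -10 - r)
P(-183, 70) + N(m) = (197 - 2*70) + (-10 - 1*(-37/14)) = (197 - 140) + (-10 + 37/14) = 57 - 103/14 = 695/14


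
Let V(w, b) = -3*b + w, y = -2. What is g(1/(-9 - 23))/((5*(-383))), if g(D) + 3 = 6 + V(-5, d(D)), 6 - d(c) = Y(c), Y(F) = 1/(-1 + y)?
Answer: 21/1915 ≈ 0.010966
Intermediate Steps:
Y(F) = -⅓ (Y(F) = 1/(-1 - 2) = 1/(-3) = -⅓)
d(c) = 19/3 (d(c) = 6 - 1*(-⅓) = 6 + ⅓ = 19/3)
V(w, b) = w - 3*b
g(D) = -21 (g(D) = -3 + (6 + (-5 - 3*19/3)) = -3 + (6 + (-5 - 19)) = -3 + (6 - 24) = -3 - 18 = -21)
g(1/(-9 - 23))/((5*(-383))) = -21/(5*(-383)) = -21/(-1915) = -21*(-1/1915) = 21/1915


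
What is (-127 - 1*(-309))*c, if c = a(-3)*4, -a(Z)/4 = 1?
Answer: -2912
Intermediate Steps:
a(Z) = -4 (a(Z) = -4*1 = -4)
c = -16 (c = -4*4 = -16)
(-127 - 1*(-309))*c = (-127 - 1*(-309))*(-16) = (-127 + 309)*(-16) = 182*(-16) = -2912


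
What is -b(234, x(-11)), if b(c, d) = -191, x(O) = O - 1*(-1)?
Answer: 191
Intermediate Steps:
x(O) = 1 + O (x(O) = O + 1 = 1 + O)
-b(234, x(-11)) = -1*(-191) = 191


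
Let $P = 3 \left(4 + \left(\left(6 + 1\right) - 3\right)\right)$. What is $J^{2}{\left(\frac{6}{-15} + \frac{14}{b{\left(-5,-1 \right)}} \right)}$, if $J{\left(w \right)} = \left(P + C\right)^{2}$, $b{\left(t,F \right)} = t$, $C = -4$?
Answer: $160000$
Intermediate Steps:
$P = 24$ ($P = 3 \left(4 + \left(7 - 3\right)\right) = 3 \left(4 + 4\right) = 3 \cdot 8 = 24$)
$J{\left(w \right)} = 400$ ($J{\left(w \right)} = \left(24 - 4\right)^{2} = 20^{2} = 400$)
$J^{2}{\left(\frac{6}{-15} + \frac{14}{b{\left(-5,-1 \right)}} \right)} = 400^{2} = 160000$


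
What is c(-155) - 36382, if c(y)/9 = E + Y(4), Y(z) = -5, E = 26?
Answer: -36193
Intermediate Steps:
c(y) = 189 (c(y) = 9*(26 - 5) = 9*21 = 189)
c(-155) - 36382 = 189 - 36382 = -36193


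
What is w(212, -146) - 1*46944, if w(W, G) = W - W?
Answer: -46944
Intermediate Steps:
w(W, G) = 0
w(212, -146) - 1*46944 = 0 - 1*46944 = 0 - 46944 = -46944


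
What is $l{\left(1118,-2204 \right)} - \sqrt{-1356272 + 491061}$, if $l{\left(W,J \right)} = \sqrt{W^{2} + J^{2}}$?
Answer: $2 \sqrt{1526885} - i \sqrt{865211} \approx 2471.3 - 930.17 i$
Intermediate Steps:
$l{\left(W,J \right)} = \sqrt{J^{2} + W^{2}}$
$l{\left(1118,-2204 \right)} - \sqrt{-1356272 + 491061} = \sqrt{\left(-2204\right)^{2} + 1118^{2}} - \sqrt{-1356272 + 491061} = \sqrt{4857616 + 1249924} - \sqrt{-865211} = \sqrt{6107540} - i \sqrt{865211} = 2 \sqrt{1526885} - i \sqrt{865211}$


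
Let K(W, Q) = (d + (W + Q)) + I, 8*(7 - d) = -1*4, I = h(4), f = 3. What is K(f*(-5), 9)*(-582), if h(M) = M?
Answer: -3201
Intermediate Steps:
I = 4
d = 15/2 (d = 7 - (-1)*4/8 = 7 - ⅛*(-4) = 7 + ½ = 15/2 ≈ 7.5000)
K(W, Q) = 23/2 + Q + W (K(W, Q) = (15/2 + (W + Q)) + 4 = (15/2 + (Q + W)) + 4 = (15/2 + Q + W) + 4 = 23/2 + Q + W)
K(f*(-5), 9)*(-582) = (23/2 + 9 + 3*(-5))*(-582) = (23/2 + 9 - 15)*(-582) = (11/2)*(-582) = -3201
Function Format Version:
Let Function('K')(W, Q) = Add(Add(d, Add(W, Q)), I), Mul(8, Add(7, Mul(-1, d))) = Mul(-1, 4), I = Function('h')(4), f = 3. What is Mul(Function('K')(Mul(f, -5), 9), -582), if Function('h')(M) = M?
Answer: -3201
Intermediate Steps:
I = 4
d = Rational(15, 2) (d = Add(7, Mul(Rational(-1, 8), Mul(-1, 4))) = Add(7, Mul(Rational(-1, 8), -4)) = Add(7, Rational(1, 2)) = Rational(15, 2) ≈ 7.5000)
Function('K')(W, Q) = Add(Rational(23, 2), Q, W) (Function('K')(W, Q) = Add(Add(Rational(15, 2), Add(W, Q)), 4) = Add(Add(Rational(15, 2), Add(Q, W)), 4) = Add(Add(Rational(15, 2), Q, W), 4) = Add(Rational(23, 2), Q, W))
Mul(Function('K')(Mul(f, -5), 9), -582) = Mul(Add(Rational(23, 2), 9, Mul(3, -5)), -582) = Mul(Add(Rational(23, 2), 9, -15), -582) = Mul(Rational(11, 2), -582) = -3201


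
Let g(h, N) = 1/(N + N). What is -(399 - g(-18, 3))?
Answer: -2393/6 ≈ -398.83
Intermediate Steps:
g(h, N) = 1/(2*N)
-(399 - g(-18, 3)) = -(399 - 1/(2*3)) = -(399 - 1*⅙) = -(399 - ⅙) = -1*2393/6 = -2393/6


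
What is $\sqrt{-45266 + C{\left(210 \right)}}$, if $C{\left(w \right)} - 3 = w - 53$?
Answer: $i \sqrt{45106} \approx 212.38 i$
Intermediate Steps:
$C{\left(w \right)} = -50 + w$ ($C{\left(w \right)} = 3 + \left(w - 53\right) = 3 + \left(-53 + w\right) = -50 + w$)
$\sqrt{-45266 + C{\left(210 \right)}} = \sqrt{-45266 + \left(-50 + 210\right)} = \sqrt{-45266 + 160} = \sqrt{-45106} = i \sqrt{45106}$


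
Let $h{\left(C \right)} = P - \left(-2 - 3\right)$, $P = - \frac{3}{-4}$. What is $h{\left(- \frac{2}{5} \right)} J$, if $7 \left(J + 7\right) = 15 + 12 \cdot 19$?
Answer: $\frac{2231}{14} \approx 159.36$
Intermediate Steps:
$P = \frac{3}{4}$ ($P = \left(-3\right) \left(- \frac{1}{4}\right) = \frac{3}{4} \approx 0.75$)
$h{\left(C \right)} = \frac{23}{4}$ ($h{\left(C \right)} = \frac{3}{4} - \left(-2 - 3\right) = \frac{3}{4} - -5 = \frac{3}{4} + 5 = \frac{23}{4}$)
$J = \frac{194}{7}$ ($J = -7 + \frac{15 + 12 \cdot 19}{7} = -7 + \frac{15 + 228}{7} = -7 + \frac{1}{7} \cdot 243 = -7 + \frac{243}{7} = \frac{194}{7} \approx 27.714$)
$h{\left(- \frac{2}{5} \right)} J = \frac{23}{4} \cdot \frac{194}{7} = \frac{2231}{14}$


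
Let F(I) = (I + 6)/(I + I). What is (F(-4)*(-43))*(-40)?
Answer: -430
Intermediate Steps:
F(I) = (6 + I)/(2*I) (F(I) = (6 + I)/((2*I)) = (6 + I)*(1/(2*I)) = (6 + I)/(2*I))
(F(-4)*(-43))*(-40) = (((½)*(6 - 4)/(-4))*(-43))*(-40) = (((½)*(-¼)*2)*(-43))*(-40) = -¼*(-43)*(-40) = (43/4)*(-40) = -430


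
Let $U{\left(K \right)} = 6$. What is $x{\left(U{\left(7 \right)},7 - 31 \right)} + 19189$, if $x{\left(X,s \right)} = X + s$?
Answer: $19171$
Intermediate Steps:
$x{\left(U{\left(7 \right)},7 - 31 \right)} + 19189 = \left(6 + \left(7 - 31\right)\right) + 19189 = \left(6 - 24\right) + 19189 = -18 + 19189 = 19171$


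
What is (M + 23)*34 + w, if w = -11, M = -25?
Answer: -79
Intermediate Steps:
(M + 23)*34 + w = (-25 + 23)*34 - 11 = -2*34 - 11 = -68 - 11 = -79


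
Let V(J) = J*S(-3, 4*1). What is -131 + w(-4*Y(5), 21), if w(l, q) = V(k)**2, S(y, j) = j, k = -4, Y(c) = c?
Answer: 125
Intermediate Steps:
V(J) = 4*J (V(J) = J*(4*1) = J*4 = 4*J)
w(l, q) = 256 (w(l, q) = (4*(-4))**2 = (-16)**2 = 256)
-131 + w(-4*Y(5), 21) = -131 + 256 = 125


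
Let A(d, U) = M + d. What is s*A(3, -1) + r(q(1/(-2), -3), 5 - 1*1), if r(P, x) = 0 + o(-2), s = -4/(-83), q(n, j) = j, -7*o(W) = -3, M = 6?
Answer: 501/581 ≈ 0.86231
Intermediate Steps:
o(W) = 3/7 (o(W) = -⅐*(-3) = 3/7)
A(d, U) = 6 + d
s = 4/83 (s = -4*(-1/83) = 4/83 ≈ 0.048193)
r(P, x) = 3/7 (r(P, x) = 0 + 3/7 = 3/7)
s*A(3, -1) + r(q(1/(-2), -3), 5 - 1*1) = 4*(6 + 3)/83 + 3/7 = (4/83)*9 + 3/7 = 36/83 + 3/7 = 501/581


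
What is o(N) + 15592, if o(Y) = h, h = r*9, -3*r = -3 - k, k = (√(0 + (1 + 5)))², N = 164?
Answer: 15619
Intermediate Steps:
k = 6 (k = (√(0 + 6))² = (√6)² = 6)
r = 3 (r = -(-3 - 1*6)/3 = -(-3 - 6)/3 = -⅓*(-9) = 3)
h = 27 (h = 3*9 = 27)
o(Y) = 27
o(N) + 15592 = 27 + 15592 = 15619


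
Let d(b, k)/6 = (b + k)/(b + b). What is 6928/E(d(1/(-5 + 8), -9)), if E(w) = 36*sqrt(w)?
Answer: -866*I*sqrt(78)/351 ≈ -21.79*I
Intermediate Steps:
d(b, k) = 3*(b + k)/b (d(b, k) = 6*((b + k)/(b + b)) = 6*((b + k)/((2*b))) = 6*((b + k)*(1/(2*b))) = 6*((b + k)/(2*b)) = 3*(b + k)/b)
6928/E(d(1/(-5 + 8), -9)) = 6928/((36*sqrt(3 + 3*(-9)/1/(-5 + 8)))) = 6928/((36*sqrt(3 + 3*(-9)/1/3))) = 6928/((36*sqrt(3 + 3*(-9)/(1/3)))) = 6928/((36*sqrt(3 + 3*(-9)*3))) = 6928/((36*sqrt(3 - 81))) = 6928/((36*sqrt(-78))) = 6928/((36*(I*sqrt(78)))) = 6928/((36*I*sqrt(78))) = 6928*(-I*sqrt(78)/2808) = -866*I*sqrt(78)/351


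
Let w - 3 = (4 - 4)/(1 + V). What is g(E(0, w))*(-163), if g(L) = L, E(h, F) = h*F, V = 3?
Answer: 0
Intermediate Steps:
w = 3 (w = 3 + (4 - 4)/(1 + 3) = 3 + 0/4 = 3 + 0*(¼) = 3 + 0 = 3)
E(h, F) = F*h
g(E(0, w))*(-163) = (3*0)*(-163) = 0*(-163) = 0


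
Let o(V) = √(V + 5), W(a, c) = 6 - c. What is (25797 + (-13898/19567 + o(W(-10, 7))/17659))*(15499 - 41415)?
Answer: -231001909934711388/345533653 ≈ -6.6854e+8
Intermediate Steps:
o(V) = √(5 + V)
(25797 + (-13898/19567 + o(W(-10, 7))/17659))*(15499 - 41415) = (25797 + (-13898/19567 + √(5 + (6 - 1*7))/17659))*(15499 - 41415) = (25797 + (-13898*1/19567 + √(5 + (6 - 7))*(1/17659)))*(-25916) = (25797 + (-13898/19567 + √(5 - 1)*(1/17659)))*(-25916) = (25797 + (-13898/19567 + √4*(1/17659)))*(-25916) = (25797 + (-13898/19567 + 2*(1/17659)))*(-25916) = (25797 + (-13898/19567 + 2/17659))*(-25916) = (25797 - 245385648/345533653)*(-25916) = (8913486260793/345533653)*(-25916) = -231001909934711388/345533653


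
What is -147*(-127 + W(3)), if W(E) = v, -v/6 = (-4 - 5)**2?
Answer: 90111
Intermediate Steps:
v = -486 (v = -6*(-4 - 5)**2 = -6*(-9)**2 = -6*81 = -486)
W(E) = -486
-147*(-127 + W(3)) = -147*(-127 - 486) = -147*(-613) = 90111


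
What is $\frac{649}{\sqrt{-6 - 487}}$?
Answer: $- \frac{649 i \sqrt{493}}{493} \approx - 29.229 i$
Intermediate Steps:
$\frac{649}{\sqrt{-6 - 487}} = \frac{649}{\sqrt{-493}} = \frac{649}{i \sqrt{493}} = 649 \left(- \frac{i \sqrt{493}}{493}\right) = - \frac{649 i \sqrt{493}}{493}$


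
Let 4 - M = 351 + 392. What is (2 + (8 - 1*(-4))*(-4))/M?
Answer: 46/739 ≈ 0.062246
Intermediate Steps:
M = -739 (M = 4 - (351 + 392) = 4 - 1*743 = 4 - 743 = -739)
(2 + (8 - 1*(-4))*(-4))/M = (2 + (8 - 1*(-4))*(-4))/(-739) = (2 + (8 + 4)*(-4))*(-1/739) = (2 + 12*(-4))*(-1/739) = (2 - 48)*(-1/739) = -46*(-1/739) = 46/739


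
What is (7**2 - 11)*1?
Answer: 38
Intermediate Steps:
(7**2 - 11)*1 = (49 - 11)*1 = 38*1 = 38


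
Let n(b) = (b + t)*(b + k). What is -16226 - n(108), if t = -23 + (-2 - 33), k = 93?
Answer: -26276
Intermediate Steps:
t = -58 (t = -23 - 35 = -58)
n(b) = (-58 + b)*(93 + b) (n(b) = (b - 58)*(b + 93) = (-58 + b)*(93 + b))
-16226 - n(108) = -16226 - (-5394 + 108² + 35*108) = -16226 - (-5394 + 11664 + 3780) = -16226 - 1*10050 = -16226 - 10050 = -26276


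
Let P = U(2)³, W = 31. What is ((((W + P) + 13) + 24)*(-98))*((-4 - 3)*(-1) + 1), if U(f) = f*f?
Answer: -103488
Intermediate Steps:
U(f) = f²
P = 64 (P = (2²)³ = 4³ = 64)
((((W + P) + 13) + 24)*(-98))*((-4 - 3)*(-1) + 1) = ((((31 + 64) + 13) + 24)*(-98))*((-4 - 3)*(-1) + 1) = (((95 + 13) + 24)*(-98))*(-7*(-1) + 1) = ((108 + 24)*(-98))*(7 + 1) = (132*(-98))*8 = -12936*8 = -103488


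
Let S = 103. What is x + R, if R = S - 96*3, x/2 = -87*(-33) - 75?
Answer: 5407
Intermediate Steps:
x = 5592 (x = 2*(-87*(-33) - 75) = 2*(2871 - 75) = 2*2796 = 5592)
R = -185 (R = 103 - 96*3 = 103 - 8*36 = 103 - 288 = -185)
x + R = 5592 - 185 = 5407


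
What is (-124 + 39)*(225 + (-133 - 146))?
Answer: 4590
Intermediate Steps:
(-124 + 39)*(225 + (-133 - 146)) = -85*(225 - 279) = -85*(-54) = 4590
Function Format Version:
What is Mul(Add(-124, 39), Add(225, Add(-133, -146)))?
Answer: 4590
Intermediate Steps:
Mul(Add(-124, 39), Add(225, Add(-133, -146))) = Mul(-85, Add(225, -279)) = Mul(-85, -54) = 4590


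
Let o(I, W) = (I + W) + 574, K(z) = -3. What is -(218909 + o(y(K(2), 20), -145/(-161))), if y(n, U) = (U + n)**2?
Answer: -35383437/161 ≈ -2.1977e+5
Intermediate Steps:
o(I, W) = 574 + I + W
-(218909 + o(y(K(2), 20), -145/(-161))) = -(218909 + (574 + (20 - 3)**2 - 145/(-161))) = -(218909 + (574 + 17**2 - 145*(-1/161))) = -(218909 + (574 + 289 + 145/161)) = -(218909 + 139088/161) = -1*35383437/161 = -35383437/161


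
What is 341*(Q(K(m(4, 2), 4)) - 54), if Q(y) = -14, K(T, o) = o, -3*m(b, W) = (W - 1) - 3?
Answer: -23188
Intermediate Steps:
m(b, W) = 4/3 - W/3 (m(b, W) = -((W - 1) - 3)/3 = -((-1 + W) - 3)/3 = -(-4 + W)/3 = 4/3 - W/3)
341*(Q(K(m(4, 2), 4)) - 54) = 341*(-14 - 54) = 341*(-68) = -23188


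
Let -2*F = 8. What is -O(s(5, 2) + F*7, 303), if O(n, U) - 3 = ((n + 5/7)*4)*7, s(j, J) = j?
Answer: 621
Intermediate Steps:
F = -4 (F = -½*8 = -4)
O(n, U) = 23 + 28*n (O(n, U) = 3 + ((n + 5/7)*4)*7 = 3 + ((5/7 + n)*4)*7 = 3 + (20/7 + 4*n)*7 = 3 + (20 + 28*n) = 23 + 28*n)
-O(s(5, 2) + F*7, 303) = -(23 + 28*(5 - 4*7)) = -(23 + 28*(5 - 28)) = -(23 + 28*(-23)) = -(23 - 644) = -1*(-621) = 621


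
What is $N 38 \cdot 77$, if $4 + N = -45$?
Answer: $-143374$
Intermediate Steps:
$N = -49$ ($N = -4 - 45 = -49$)
$N 38 \cdot 77 = \left(-49\right) 38 \cdot 77 = \left(-1862\right) 77 = -143374$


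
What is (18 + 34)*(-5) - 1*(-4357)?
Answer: 4097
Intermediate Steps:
(18 + 34)*(-5) - 1*(-4357) = 52*(-5) + 4357 = -260 + 4357 = 4097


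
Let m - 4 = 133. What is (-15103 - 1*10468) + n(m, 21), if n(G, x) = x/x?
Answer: -25570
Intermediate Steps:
m = 137 (m = 4 + 133 = 137)
n(G, x) = 1
(-15103 - 1*10468) + n(m, 21) = (-15103 - 1*10468) + 1 = (-15103 - 10468) + 1 = -25571 + 1 = -25570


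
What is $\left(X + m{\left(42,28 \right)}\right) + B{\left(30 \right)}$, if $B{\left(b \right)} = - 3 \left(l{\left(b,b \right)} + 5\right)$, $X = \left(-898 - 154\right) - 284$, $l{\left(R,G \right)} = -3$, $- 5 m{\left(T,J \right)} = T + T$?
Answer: $- \frac{6794}{5} \approx -1358.8$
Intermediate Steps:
$m{\left(T,J \right)} = - \frac{2 T}{5}$ ($m{\left(T,J \right)} = - \frac{T + T}{5} = - \frac{2 T}{5}$)
$X = -1336$ ($X = \left(-898 - 154\right) - 284 = -1052 - 284 = -1336$)
$B{\left(b \right)} = -6$ ($B{\left(b \right)} = - 3 \left(-3 + 5\right) = \left(-3\right) 2 = -6$)
$\left(X + m{\left(42,28 \right)}\right) + B{\left(30 \right)} = \left(-1336 - \frac{84}{5}\right) - 6 = - \frac{6764}{5} - 6 = - \frac{6794}{5}$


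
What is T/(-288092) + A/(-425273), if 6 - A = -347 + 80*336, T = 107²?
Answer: 2773265907/122517749116 ≈ 0.022636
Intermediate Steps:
T = 11449
A = -26527 (A = 6 - (-347 + 80*336) = 6 - (-347 + 26880) = 6 - 1*26533 = 6 - 26533 = -26527)
T/(-288092) + A/(-425273) = 11449/(-288092) - 26527/(-425273) = 11449*(-1/288092) - 26527*(-1/425273) = -11449/288092 + 26527/425273 = 2773265907/122517749116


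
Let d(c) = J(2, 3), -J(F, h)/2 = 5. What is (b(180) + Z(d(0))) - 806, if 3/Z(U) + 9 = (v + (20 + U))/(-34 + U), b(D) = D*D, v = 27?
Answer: 13680070/433 ≈ 31594.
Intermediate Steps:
J(F, h) = -10 (J(F, h) = -2*5 = -10)
d(c) = -10
b(D) = D²
Z(U) = 3/(-9 + (47 + U)/(-34 + U)) (Z(U) = 3/(-9 + (27 + (20 + U))/(-34 + U)) = 3/(-9 + (47 + U)/(-34 + U)))
(b(180) + Z(d(0))) - 806 = (180² + 3*(-34 - 10)/(353 - 8*(-10))) - 806 = (32400 + 3*(-44)/(353 + 80)) - 806 = (32400 + 3*(-44)/433) - 806 = (32400 + 3*(1/433)*(-44)) - 806 = (32400 - 132/433) - 806 = 14029068/433 - 806 = 13680070/433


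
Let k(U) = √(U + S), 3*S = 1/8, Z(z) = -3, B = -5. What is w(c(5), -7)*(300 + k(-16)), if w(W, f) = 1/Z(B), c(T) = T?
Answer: -100 - I*√2298/36 ≈ -100.0 - 1.3316*I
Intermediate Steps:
S = 1/24 (S = (⅓)/8 = (⅓)*(⅛) = 1/24 ≈ 0.041667)
w(W, f) = -⅓ (w(W, f) = 1/(-3) = -⅓)
k(U) = √(1/24 + U) (k(U) = √(U + 1/24) = √(1/24 + U))
w(c(5), -7)*(300 + k(-16)) = -(300 + √(6 + 144*(-16))/12)/3 = -(300 + √(6 - 2304)/12)/3 = -(300 + √(-2298)/12)/3 = -(300 + (I*√2298)/12)/3 = -(300 + I*√2298/12)/3 = -100 - I*√2298/36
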